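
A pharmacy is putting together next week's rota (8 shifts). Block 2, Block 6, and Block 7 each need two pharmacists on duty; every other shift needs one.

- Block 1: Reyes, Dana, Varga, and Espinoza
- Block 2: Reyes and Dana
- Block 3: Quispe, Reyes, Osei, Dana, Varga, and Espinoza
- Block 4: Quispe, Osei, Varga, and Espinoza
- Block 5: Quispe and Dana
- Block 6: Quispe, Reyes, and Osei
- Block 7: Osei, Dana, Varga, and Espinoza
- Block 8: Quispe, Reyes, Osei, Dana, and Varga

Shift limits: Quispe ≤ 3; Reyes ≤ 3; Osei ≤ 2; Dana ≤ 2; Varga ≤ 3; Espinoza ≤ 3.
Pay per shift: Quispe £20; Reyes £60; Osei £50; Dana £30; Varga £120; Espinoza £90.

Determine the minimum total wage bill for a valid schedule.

£490

Block 2 can only be covered by Reyes and Dana, so that assignment is forced.
Picking the cheapest available pharmacist for each shift independently would cost £350, but that ignores the shift limits.
An optimal schedule: Block 1→Dana, Block 2→Dana+Reyes, Block 3→Reyes, Block 4→Quispe, Block 5→Quispe, Block 6→Quispe+Osei, Block 7→Osei+Espinoza, Block 8→Reyes.
Total: 30 + 30 + 60 + 60 + 20 + 20 + 20 + 50 + 50 + 90 + 60 = £490.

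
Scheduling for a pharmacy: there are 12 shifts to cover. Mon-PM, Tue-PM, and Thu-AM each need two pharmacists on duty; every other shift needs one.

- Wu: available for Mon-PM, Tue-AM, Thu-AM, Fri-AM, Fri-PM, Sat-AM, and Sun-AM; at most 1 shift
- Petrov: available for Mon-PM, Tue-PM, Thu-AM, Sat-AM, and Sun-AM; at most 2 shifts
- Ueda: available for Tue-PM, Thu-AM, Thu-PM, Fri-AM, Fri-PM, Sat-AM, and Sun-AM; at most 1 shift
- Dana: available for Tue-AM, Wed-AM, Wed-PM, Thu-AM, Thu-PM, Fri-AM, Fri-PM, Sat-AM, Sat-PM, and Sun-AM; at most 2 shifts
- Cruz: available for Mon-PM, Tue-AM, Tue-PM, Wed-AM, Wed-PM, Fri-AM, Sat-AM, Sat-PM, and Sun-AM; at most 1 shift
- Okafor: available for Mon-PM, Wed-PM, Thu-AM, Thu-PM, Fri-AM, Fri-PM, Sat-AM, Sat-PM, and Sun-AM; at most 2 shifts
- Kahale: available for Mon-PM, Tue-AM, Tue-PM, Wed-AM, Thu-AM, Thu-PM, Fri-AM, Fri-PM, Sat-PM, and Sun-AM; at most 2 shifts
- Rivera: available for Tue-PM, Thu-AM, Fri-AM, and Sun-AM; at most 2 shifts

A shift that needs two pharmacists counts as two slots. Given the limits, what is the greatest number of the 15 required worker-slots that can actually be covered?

13

Total capacity across all pharmacists is 1+2+1+2+1+2+2+2 = 13, and 15 slots are needed, so at most 13 can be filled.
An assignment achieving 13: Mon-PM→Petrov+Okafor, Tue-AM→Wu, Tue-PM→Petrov+Kahale, Wed-AM→Dana, Wed-PM→Dana, Thu-AM→Kahale+Rivera, Thu-PM→Ueda, Fri-AM→Rivera, Fri-PM→Okafor, Sat-PM→Cruz.
Loads: Wu 1/1, Petrov 2/2, Ueda 1/1, Dana 2/2, Cruz 1/1, Okafor 2/2, Kahale 2/2, Rivera 2/2.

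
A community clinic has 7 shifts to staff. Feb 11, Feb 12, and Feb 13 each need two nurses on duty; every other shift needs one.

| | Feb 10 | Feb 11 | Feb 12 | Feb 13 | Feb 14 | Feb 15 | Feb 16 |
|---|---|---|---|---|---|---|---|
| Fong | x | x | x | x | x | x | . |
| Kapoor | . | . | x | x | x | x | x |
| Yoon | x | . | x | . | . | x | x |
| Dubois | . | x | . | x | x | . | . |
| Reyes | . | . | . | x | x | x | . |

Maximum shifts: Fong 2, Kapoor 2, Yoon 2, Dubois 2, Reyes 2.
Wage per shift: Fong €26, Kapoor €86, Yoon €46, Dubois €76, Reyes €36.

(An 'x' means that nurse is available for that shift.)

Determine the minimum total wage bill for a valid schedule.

€540

Feb 11 can only be covered by Fong and Dubois, so that assignment is forced.
Picking the cheapest available nurse for each shift independently would cost €360, but that ignores the shift limits.
An optimal schedule: Feb 10→Fong, Feb 11→Fong+Dubois, Feb 12→Kapoor+Yoon, Feb 13→Dubois+Reyes, Feb 14→Reyes, Feb 15→Yoon, Feb 16→Kapoor.
Total: 26 + 26 + 76 + 86 + 46 + 76 + 36 + 36 + 46 + 86 = €540.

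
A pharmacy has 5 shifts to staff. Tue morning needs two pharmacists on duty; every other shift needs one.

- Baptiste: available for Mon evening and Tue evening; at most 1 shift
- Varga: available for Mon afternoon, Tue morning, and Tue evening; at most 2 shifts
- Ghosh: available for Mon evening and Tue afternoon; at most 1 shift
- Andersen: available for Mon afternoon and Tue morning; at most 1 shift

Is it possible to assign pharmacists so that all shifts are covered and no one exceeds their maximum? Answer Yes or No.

Shifts {Mon afternoon, Mon evening, Tue morning, Tue afternoon, Tue evening} need 6 worker-slots in total, but the pharmacists available for any of those shifts (Baptiste, Varga, Ghosh, and Andersen) can supply at most 5 among them. So no valid schedule exists.

No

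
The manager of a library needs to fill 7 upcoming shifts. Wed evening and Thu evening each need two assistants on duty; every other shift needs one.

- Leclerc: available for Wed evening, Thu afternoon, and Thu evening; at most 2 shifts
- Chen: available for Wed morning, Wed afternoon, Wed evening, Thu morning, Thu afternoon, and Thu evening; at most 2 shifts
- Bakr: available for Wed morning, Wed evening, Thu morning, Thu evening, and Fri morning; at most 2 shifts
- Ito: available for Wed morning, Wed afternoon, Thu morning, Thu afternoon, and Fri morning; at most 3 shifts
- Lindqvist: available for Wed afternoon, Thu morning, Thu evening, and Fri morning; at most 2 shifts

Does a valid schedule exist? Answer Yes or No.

Yes

One valid schedule: Wed morning→Chen, Wed afternoon→Chen, Wed evening→Leclerc+Bakr, Thu morning→Ito, Thu afternoon→Leclerc, Thu evening→Bakr+Lindqvist, Fri morning→Ito.
Loads: Leclerc 2/2, Chen 2/2, Bakr 2/2, Ito 2/3, Lindqvist 1/2 — all within limits.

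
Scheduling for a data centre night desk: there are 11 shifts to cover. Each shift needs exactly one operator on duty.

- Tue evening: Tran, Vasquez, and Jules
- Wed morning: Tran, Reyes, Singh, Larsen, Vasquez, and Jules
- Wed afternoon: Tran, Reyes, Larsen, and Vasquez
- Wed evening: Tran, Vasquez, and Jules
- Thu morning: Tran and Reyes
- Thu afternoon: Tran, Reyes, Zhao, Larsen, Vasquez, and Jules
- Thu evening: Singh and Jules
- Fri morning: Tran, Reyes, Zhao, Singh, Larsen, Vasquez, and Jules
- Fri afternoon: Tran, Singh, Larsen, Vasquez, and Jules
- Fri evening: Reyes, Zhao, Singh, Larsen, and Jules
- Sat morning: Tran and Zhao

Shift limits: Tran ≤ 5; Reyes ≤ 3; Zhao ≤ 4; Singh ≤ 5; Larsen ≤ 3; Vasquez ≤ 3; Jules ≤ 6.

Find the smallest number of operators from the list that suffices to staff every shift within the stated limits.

11 slots to fill and no one can take more than 6, so at least ⌈11/6⌉ = 2 operators are needed.
Tran and Jules alone can cover everything: Tue evening→Tran, Wed morning→Tran, Wed afternoon→Tran, Wed evening→Jules, Thu morning→Tran, Thu afternoon→Jules, Thu evening→Jules, Fri morning→Jules, Fri afternoon→Jules, Fri evening→Jules, Sat morning→Tran.

2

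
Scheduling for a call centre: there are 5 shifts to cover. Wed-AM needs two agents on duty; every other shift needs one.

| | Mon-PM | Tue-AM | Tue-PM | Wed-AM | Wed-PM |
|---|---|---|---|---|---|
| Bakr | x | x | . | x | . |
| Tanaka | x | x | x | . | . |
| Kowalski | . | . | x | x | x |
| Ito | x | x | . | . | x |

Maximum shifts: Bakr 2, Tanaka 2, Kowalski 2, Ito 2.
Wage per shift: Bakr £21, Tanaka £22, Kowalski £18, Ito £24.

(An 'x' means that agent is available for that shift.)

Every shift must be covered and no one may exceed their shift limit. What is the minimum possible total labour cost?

£122

Wed-AM can only be covered by Bakr and Kowalski, so that assignment is forced.
Picking the cheapest available agent for each shift independently would cost £117, but that ignores the shift limits.
An optimal schedule: Mon-PM→Bakr, Tue-AM→Tanaka, Tue-PM→Tanaka, Wed-AM→Bakr+Kowalski, Wed-PM→Kowalski.
Total: 21 + 22 + 22 + 21 + 18 + 18 = £122.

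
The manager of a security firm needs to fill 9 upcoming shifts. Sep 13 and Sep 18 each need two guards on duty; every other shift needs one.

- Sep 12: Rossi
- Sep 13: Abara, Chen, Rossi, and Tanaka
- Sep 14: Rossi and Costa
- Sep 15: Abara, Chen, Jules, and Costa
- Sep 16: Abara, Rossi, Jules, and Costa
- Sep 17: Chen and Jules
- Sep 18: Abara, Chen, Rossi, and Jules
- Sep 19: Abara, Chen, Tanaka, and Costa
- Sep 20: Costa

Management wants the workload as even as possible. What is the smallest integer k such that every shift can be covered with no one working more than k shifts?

With 6 guards and 11 worker-slots to fill, someone must work at least ⌈11/6⌉ = 2 shifts, so k ≥ 2.
k = 2 works: Sep 12→Rossi, Sep 13→Abara+Tanaka, Sep 14→Rossi, Sep 15→Abara, Sep 16→Jules, Sep 17→Chen, Sep 18→Chen+Jules, Sep 19→Tanaka, Sep 20→Costa.
Loads: Abara 2, Chen 2, Rossi 2, Jules 2, Tanaka 2, Costa 1 — all ≤ 2.

2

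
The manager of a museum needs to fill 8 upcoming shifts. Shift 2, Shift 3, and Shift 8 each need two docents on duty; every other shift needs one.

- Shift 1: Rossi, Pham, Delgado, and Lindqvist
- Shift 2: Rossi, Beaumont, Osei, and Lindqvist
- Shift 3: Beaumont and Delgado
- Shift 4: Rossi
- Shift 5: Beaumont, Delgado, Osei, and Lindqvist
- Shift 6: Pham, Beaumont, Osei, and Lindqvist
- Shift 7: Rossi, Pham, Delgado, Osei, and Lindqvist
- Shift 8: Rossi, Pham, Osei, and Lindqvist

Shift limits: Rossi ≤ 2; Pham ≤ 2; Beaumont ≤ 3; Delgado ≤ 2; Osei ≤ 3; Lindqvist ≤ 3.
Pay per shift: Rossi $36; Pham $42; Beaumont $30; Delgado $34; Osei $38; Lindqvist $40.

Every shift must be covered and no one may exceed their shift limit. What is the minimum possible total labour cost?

Shift 3 can only be covered by Beaumont and Delgado, so that assignment is forced.
Shift 4 can only be covered by Rossi, so that assignment is forced.
Picking the cheapest available docent for each shift independently would cost $368, but that ignores the shift limits.
An optimal schedule: Shift 1→Delgado, Shift 2→Rossi+Osei, Shift 3→Beaumont+Delgado, Shift 4→Rossi, Shift 5→Beaumont, Shift 6→Beaumont, Shift 7→Osei, Shift 8→Osei+Lindqvist.
Total: 34 + 36 + 38 + 30 + 34 + 36 + 30 + 30 + 38 + 38 + 40 = $384.

$384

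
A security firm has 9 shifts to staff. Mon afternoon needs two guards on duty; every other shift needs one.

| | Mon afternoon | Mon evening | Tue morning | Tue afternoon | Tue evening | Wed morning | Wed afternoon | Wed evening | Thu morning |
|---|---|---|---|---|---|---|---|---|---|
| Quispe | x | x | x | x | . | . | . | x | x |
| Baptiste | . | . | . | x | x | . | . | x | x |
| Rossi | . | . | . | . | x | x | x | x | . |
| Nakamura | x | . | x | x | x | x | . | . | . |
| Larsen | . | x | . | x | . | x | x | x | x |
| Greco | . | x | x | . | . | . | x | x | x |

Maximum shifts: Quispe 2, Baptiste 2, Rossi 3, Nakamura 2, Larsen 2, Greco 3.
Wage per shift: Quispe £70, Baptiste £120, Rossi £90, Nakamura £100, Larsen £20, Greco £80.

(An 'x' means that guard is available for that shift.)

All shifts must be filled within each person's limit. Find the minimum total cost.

Mon afternoon can only be covered by Quispe and Nakamura, so that assignment is forced.
Picking the cheapest available guard for each shift independently would cost £450, but that ignores the shift limits.
An optimal schedule: Mon afternoon→Quispe+Nakamura, Mon evening→Larsen, Tue morning→Quispe, Tue afternoon→Larsen, Tue evening→Rossi, Wed morning→Rossi, Wed afternoon→Greco, Wed evening→Greco, Thu morning→Greco.
Total: 70 + 100 + 20 + 70 + 20 + 90 + 90 + 80 + 80 + 80 = £700.

£700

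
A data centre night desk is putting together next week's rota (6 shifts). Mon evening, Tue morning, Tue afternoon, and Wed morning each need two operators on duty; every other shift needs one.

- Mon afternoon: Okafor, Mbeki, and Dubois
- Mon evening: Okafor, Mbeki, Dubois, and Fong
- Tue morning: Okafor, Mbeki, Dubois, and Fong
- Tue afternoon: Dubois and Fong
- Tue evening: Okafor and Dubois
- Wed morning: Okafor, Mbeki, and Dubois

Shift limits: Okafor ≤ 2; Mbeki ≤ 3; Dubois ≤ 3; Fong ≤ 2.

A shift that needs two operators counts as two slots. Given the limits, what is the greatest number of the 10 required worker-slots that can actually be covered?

Total capacity across all operators is 2+3+3+2 = 10, and 10 slots are needed, so at most 10 can be filled.
An assignment achieving 10: Mon afternoon→Okafor, Mon evening→Mbeki+Dubois, Tue morning→Mbeki+Fong, Tue afternoon→Dubois+Fong, Tue evening→Okafor, Wed morning→Mbeki+Dubois.
Loads: Okafor 2/2, Mbeki 3/3, Dubois 3/3, Fong 2/2.

10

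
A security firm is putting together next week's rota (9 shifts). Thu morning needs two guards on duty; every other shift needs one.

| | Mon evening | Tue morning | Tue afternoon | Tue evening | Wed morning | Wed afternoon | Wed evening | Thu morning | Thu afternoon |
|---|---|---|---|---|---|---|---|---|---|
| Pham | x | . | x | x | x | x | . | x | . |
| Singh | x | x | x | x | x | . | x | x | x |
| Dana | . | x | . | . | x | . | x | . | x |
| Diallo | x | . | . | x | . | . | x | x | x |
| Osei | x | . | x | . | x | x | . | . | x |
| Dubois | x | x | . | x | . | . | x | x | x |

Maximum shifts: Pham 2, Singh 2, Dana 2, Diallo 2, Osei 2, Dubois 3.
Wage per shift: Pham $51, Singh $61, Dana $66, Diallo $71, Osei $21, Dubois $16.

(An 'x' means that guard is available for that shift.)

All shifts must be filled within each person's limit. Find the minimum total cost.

Picking the cheapest available guard for each shift independently would cost $210, but that ignores the shift limits.
An optimal schedule: Mon evening→Singh, Tue morning→Dubois, Tue afternoon→Osei, Tue evening→Dubois, Wed morning→Pham, Wed afternoon→Osei, Wed evening→Dubois, Thu morning→Pham+Singh, Thu afternoon→Dana.
Total: 61 + 16 + 21 + 16 + 51 + 21 + 16 + 51 + 61 + 66 = $380.

$380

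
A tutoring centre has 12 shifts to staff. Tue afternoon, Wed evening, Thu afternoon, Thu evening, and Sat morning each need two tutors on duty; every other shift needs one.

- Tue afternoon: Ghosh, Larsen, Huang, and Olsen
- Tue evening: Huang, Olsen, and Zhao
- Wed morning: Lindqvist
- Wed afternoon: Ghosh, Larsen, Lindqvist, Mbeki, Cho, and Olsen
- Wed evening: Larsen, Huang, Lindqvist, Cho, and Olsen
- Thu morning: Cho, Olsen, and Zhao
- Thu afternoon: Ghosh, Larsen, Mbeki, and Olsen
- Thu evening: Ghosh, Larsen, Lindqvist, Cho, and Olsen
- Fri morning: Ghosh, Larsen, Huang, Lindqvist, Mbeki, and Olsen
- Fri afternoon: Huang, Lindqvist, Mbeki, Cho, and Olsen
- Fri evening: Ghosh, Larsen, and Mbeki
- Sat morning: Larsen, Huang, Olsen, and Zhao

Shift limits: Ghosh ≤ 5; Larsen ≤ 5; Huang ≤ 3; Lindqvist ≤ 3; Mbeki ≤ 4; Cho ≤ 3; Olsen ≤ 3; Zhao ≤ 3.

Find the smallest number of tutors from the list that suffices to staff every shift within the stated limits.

17 slots to fill and no one can take more than 5, so at least ⌈17/5⌉ = 4 tutors are needed.
No set of 4 tutors can cover every shift (each such set leaves at least one shift with no one available or exceeds a cap).
Ghosh, Larsen, Huang, Lindqvist, and Cho alone can cover everything: Tue afternoon→Ghosh+Larsen, Tue evening→Huang, Wed morning→Lindqvist, Wed afternoon→Ghosh, Wed evening→Larsen+Lindqvist, Thu morning→Cho, Thu afternoon→Ghosh+Larsen, Thu evening→Larsen+Lindqvist, Fri morning→Ghosh, Fri afternoon→Huang, Fri evening→Ghosh, Sat morning→Larsen+Huang.

5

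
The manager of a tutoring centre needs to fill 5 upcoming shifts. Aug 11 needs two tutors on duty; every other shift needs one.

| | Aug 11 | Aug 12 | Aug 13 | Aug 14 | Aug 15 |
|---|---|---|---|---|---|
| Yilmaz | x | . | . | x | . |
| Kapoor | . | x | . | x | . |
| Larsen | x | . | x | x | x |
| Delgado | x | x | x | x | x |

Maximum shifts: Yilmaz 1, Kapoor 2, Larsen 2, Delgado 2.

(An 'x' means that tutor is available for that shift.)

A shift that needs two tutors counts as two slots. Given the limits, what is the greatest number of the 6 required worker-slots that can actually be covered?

Total capacity across all tutors is 1+2+2+2 = 7, and 6 slots are needed, so at most 6 can be filled.
An assignment achieving 6: Aug 11→Yilmaz+Delgado, Aug 12→Kapoor, Aug 13→Larsen, Aug 14→Kapoor, Aug 15→Larsen.
Loads: Yilmaz 1/1, Kapoor 2/2, Larsen 2/2, Delgado 1/2.

6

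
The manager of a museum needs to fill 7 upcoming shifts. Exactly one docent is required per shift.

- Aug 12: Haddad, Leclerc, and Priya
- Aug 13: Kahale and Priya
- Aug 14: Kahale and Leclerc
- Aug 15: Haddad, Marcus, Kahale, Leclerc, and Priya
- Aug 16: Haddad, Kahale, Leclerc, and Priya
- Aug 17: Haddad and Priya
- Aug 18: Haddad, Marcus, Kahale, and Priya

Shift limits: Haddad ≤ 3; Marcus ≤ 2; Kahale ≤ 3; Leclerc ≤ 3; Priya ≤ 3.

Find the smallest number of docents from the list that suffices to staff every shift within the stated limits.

7 slots to fill and no one can take more than 3, so at least ⌈7/3⌉ = 3 docents are needed.
Haddad, Marcus, and Kahale alone can cover everything: Aug 12→Haddad, Aug 13→Kahale, Aug 14→Kahale, Aug 15→Marcus, Aug 16→Haddad, Aug 17→Haddad, Aug 18→Marcus.

3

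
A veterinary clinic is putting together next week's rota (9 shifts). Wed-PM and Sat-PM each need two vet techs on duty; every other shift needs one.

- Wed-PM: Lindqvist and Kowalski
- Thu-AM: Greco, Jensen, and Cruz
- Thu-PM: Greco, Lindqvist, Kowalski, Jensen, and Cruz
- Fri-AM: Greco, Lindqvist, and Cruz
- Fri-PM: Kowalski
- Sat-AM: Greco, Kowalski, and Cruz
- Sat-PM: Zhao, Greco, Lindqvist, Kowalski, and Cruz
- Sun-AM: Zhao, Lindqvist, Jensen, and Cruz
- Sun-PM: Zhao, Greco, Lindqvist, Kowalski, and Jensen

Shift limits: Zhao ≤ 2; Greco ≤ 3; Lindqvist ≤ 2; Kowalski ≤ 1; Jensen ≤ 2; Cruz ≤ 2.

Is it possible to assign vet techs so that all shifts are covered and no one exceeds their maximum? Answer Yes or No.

Total capacity is 12 and 11 slots are needed, so capacity alone doesn't rule it out.
Shifts {Wed-PM, Fri-PM} need 3 worker-slots in total, but the vet techs available for any of those shifts (Lindqvist and Kowalski) can supply at most 2 among them. So no valid schedule exists.

No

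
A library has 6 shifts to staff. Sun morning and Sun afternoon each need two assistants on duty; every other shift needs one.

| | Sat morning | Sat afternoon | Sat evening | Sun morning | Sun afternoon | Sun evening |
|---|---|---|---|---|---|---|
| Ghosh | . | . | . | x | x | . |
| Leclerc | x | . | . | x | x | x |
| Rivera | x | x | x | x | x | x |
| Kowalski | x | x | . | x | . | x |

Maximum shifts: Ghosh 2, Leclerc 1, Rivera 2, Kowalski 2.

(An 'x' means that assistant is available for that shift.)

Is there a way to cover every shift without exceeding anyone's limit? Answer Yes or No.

Total capacity is 2+1+2+2 = 7 but 8 worker-slots are needed — infeasible.

No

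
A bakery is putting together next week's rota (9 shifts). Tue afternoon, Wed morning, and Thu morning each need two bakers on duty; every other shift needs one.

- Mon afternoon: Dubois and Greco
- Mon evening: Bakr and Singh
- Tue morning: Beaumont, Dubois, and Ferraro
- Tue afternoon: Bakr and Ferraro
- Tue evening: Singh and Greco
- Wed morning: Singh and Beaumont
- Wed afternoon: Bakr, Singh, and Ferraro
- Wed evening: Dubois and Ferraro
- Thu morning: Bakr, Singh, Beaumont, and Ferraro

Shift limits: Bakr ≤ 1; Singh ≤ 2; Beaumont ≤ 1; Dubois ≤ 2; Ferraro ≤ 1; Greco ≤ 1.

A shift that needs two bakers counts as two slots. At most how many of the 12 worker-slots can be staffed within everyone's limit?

Total capacity across all bakers is 1+2+1+2+1+1 = 8, and 12 slots are needed, so at most 8 can be filled.
An assignment achieving 8: Mon afternoon→Dubois, Mon evening→Bakr, Tue afternoon→Ferraro, Tue evening→Greco, Wed morning→Singh+Beaumont, Wed afternoon→Singh, Wed evening→Dubois.
Loads: Bakr 1/1, Singh 2/2, Beaumont 1/1, Dubois 2/2, Ferraro 1/1, Greco 1/1.

8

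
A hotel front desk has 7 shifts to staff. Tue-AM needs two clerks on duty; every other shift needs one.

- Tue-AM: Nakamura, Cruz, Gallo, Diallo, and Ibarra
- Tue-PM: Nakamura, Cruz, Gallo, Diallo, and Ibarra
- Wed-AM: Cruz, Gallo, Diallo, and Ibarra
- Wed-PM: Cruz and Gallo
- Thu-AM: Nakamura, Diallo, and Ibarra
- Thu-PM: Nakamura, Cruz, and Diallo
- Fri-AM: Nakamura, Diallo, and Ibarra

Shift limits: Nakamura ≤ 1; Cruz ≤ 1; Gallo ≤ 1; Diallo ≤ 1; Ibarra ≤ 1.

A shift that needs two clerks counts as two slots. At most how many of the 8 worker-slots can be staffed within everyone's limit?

5

Total capacity across all clerks is 1+1+1+1+1 = 5, and 8 slots are needed, so at most 5 can be filled.
An assignment achieving 5: Wed-AM→Gallo, Wed-PM→Cruz, Thu-AM→Nakamura, Thu-PM→Diallo, Fri-AM→Ibarra.
Loads: Nakamura 1/1, Cruz 1/1, Gallo 1/1, Diallo 1/1, Ibarra 1/1.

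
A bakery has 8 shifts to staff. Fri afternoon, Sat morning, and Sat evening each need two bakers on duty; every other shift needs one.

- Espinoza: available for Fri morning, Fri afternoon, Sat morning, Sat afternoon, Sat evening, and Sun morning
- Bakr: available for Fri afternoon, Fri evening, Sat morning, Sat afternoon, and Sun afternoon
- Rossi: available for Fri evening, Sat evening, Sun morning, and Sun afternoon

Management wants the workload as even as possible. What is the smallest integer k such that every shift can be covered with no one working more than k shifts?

4

With 3 bakers and 11 worker-slots to fill, someone must work at least ⌈11/3⌉ = 4 shifts, so k ≥ 4.
k = 4 works: Fri morning→Espinoza, Fri afternoon→Espinoza+Bakr, Fri evening→Bakr, Sat morning→Espinoza+Bakr, Sat afternoon→Bakr, Sat evening→Espinoza+Rossi, Sun morning→Rossi, Sun afternoon→Rossi.
Loads: Espinoza 4, Bakr 4, Rossi 3 — all ≤ 4.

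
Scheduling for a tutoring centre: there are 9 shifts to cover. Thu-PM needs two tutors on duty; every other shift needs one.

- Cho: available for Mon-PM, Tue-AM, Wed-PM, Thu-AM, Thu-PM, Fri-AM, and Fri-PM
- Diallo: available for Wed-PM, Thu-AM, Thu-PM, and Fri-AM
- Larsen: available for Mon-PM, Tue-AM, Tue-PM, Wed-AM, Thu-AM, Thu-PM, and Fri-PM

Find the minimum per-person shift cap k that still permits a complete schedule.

With 3 tutors and 10 worker-slots to fill, someone must work at least ⌈10/3⌉ = 4 shifts, so k ≥ 4.
k = 4 works: Mon-PM→Cho, Tue-AM→Cho, Tue-PM→Larsen, Wed-AM→Larsen, Wed-PM→Cho, Thu-AM→Diallo, Thu-PM→Diallo+Larsen, Fri-AM→Cho, Fri-PM→Larsen.
Loads: Cho 4, Diallo 2, Larsen 4 — all ≤ 4.

4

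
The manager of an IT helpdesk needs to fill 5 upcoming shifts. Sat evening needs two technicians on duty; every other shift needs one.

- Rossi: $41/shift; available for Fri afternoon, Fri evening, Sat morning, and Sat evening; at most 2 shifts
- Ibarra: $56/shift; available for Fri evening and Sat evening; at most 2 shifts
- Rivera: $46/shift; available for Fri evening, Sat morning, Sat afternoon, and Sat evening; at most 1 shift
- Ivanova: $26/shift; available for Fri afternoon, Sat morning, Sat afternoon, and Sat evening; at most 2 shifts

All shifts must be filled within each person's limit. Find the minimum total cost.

Picking the cheapest available technician for each shift independently would cost $186, but that ignores the shift limits.
An optimal schedule: Fri afternoon→Rossi, Fri evening→Rossi, Sat morning→Ivanova, Sat afternoon→Rivera, Sat evening→Ibarra+Ivanova.
Total: 41 + 41 + 26 + 46 + 56 + 26 = $236.

$236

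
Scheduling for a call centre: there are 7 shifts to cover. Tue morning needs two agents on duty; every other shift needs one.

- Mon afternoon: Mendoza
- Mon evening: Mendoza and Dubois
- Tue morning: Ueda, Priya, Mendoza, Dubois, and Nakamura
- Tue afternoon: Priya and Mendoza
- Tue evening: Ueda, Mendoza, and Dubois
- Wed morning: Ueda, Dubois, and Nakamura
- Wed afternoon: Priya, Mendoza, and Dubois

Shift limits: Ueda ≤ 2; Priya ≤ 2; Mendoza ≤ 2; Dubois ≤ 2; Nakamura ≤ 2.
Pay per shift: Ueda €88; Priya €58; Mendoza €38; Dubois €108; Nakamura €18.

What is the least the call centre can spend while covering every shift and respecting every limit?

€404

Mon afternoon can only be covered by Mendoza, so that assignment is forced.
Picking the cheapest available agent for each shift independently would cost €264, but that ignores the shift limits.
An optimal schedule: Mon afternoon→Mendoza, Mon evening→Mendoza, Tue morning→Nakamura+Ueda, Tue afternoon→Priya, Tue evening→Ueda, Wed morning→Nakamura, Wed afternoon→Priya.
Total: 38 + 38 + 18 + 88 + 58 + 88 + 18 + 58 = €404.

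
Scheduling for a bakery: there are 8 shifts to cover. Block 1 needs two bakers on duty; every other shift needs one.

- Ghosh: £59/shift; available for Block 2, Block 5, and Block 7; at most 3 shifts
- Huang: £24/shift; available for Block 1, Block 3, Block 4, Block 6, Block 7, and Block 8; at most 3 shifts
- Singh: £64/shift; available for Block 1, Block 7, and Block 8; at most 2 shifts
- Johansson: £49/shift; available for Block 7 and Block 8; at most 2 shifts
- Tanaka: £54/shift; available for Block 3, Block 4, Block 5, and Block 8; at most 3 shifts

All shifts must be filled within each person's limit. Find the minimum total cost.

£401

Block 1 can only be covered by Huang and Singh, so that assignment is forced.
Block 2 can only be covered by Ghosh, so that assignment is forced.
Block 6 can only be covered by Huang, so that assignment is forced.
Picking the cheapest available baker for each shift independently would cost £321, but that ignores the shift limits.
An optimal schedule: Block 1→Huang+Singh, Block 2→Ghosh, Block 3→Huang, Block 4→Tanaka, Block 5→Tanaka, Block 6→Huang, Block 7→Johansson, Block 8→Johansson.
Total: 24 + 64 + 59 + 24 + 54 + 54 + 24 + 49 + 49 = £401.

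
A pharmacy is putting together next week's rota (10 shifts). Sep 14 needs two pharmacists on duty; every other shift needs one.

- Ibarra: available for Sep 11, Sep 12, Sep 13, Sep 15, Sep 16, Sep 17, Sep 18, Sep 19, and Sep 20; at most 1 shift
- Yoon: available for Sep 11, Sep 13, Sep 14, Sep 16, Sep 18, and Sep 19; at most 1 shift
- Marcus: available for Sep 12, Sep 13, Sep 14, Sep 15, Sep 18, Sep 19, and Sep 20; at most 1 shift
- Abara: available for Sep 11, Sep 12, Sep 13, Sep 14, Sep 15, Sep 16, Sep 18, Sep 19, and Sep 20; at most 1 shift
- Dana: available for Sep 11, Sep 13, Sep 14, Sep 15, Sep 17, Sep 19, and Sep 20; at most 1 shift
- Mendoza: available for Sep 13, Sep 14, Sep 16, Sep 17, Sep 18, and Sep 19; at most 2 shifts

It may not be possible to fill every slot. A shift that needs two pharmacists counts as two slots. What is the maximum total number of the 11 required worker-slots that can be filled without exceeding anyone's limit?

7

Total capacity across all pharmacists is 1+1+1+1+1+2 = 7, and 11 slots are needed, so at most 7 can be filled.
An assignment achieving 7: Sep 11→Yoon, Sep 12→Ibarra, Sep 14→Mendoza, Sep 15→Marcus, Sep 16→Abara, Sep 17→Dana, Sep 18→Mendoza.
Loads: Ibarra 1/1, Yoon 1/1, Marcus 1/1, Abara 1/1, Dana 1/1, Mendoza 2/2.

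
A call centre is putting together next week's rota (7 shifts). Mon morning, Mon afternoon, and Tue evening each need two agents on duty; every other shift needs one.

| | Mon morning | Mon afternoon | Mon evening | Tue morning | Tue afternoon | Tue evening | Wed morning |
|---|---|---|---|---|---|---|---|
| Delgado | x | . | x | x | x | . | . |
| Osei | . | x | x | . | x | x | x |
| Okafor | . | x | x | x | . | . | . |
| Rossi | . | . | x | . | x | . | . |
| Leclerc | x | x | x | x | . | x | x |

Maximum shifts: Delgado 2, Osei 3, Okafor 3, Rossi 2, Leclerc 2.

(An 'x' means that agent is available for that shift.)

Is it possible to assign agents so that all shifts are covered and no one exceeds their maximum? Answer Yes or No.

Mon morning can only be covered by Delgado and Leclerc, so that assignment is forced.
Tue evening can only be covered by Osei and Leclerc, so that assignment is forced.
One valid schedule: Mon morning→Delgado+Leclerc, Mon afternoon→Osei+Okafor, Mon evening→Okafor, Tue morning→Delgado, Tue afternoon→Rossi, Tue evening→Osei+Leclerc, Wed morning→Osei.
Loads: Delgado 2/2, Osei 3/3, Okafor 2/3, Rossi 1/2, Leclerc 2/2 — all within limits.

Yes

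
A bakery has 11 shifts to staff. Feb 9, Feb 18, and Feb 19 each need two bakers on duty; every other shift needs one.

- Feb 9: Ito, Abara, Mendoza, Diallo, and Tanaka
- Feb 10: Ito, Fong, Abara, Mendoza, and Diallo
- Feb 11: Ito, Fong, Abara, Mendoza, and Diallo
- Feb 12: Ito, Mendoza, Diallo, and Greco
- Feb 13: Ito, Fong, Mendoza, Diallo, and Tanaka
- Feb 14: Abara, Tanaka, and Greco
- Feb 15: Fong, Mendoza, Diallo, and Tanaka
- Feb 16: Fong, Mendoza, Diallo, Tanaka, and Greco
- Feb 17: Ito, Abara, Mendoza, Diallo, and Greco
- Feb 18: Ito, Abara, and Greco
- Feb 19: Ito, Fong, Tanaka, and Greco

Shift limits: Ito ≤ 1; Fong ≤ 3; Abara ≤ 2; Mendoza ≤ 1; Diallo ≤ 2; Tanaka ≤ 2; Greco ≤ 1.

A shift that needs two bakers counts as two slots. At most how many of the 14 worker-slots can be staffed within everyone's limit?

12

Total capacity across all bakers is 1+3+2+1+2+2+1 = 12, and 14 slots are needed, so at most 12 can be filled.
An assignment achieving 12: Feb 9→Diallo+Tanaka, Feb 10→Fong, Feb 11→Diallo, Feb 12→Mendoza, Feb 14→Abara, Feb 15→Fong, Feb 16→Greco, Feb 18→Ito+Abara, Feb 19→Fong+Tanaka.
Loads: Ito 1/1, Fong 3/3, Abara 2/2, Mendoza 1/1, Diallo 2/2, Tanaka 2/2, Greco 1/1.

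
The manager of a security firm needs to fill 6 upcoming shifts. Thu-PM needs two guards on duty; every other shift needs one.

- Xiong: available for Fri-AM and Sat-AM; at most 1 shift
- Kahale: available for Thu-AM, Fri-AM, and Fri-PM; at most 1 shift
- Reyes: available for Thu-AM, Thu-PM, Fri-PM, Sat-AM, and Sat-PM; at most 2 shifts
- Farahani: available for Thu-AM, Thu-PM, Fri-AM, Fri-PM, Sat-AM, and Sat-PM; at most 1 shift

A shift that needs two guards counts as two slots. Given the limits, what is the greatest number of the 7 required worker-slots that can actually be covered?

5

Total capacity across all guards is 1+1+2+1 = 5, and 7 slots are needed, so at most 5 can be filled.
An assignment achieving 5: Thu-AM→Kahale, Thu-PM→Reyes+Farahani, Fri-AM→Xiong, Sat-PM→Reyes.
Loads: Xiong 1/1, Kahale 1/1, Reyes 2/2, Farahani 1/1.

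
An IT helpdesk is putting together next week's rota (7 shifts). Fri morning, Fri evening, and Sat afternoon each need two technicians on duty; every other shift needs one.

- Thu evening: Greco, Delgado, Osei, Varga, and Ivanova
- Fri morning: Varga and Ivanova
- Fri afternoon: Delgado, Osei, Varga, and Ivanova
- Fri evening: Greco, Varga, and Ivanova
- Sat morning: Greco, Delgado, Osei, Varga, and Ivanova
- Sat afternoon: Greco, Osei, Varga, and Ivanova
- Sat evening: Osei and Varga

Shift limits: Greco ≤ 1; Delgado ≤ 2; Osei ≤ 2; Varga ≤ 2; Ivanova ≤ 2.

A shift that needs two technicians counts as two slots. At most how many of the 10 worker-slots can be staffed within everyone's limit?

9

Total capacity across all technicians is 1+2+2+2+2 = 9, and 10 slots are needed, so at most 9 can be filled.
An assignment achieving 9: Thu evening→Delgado, Fri morning→Varga+Ivanova, Fri afternoon→Delgado, Fri evening→Greco+Varga, Sat afternoon→Osei+Ivanova, Sat evening→Osei.
Loads: Greco 1/1, Delgado 2/2, Osei 2/2, Varga 2/2, Ivanova 2/2.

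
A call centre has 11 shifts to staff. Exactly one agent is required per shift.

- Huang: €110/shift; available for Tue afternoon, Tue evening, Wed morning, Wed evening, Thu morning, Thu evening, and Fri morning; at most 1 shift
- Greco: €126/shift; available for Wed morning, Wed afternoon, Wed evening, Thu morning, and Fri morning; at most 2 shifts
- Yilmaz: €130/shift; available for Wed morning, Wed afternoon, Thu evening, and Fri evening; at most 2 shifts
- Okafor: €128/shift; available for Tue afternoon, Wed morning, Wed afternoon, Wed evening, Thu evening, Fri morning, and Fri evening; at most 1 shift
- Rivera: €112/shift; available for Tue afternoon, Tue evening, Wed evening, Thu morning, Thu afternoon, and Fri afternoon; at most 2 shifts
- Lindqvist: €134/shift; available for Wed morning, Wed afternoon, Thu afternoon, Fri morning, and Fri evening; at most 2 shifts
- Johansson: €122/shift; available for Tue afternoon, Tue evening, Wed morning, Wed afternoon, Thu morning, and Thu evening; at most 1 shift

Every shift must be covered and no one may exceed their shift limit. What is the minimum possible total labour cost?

Fri afternoon can only be covered by Rivera, so that assignment is forced.
Picking the cheapest available agent for each shift independently would cost €1244, but that ignores the shift limits.
An optimal schedule: Tue afternoon→Okafor, Tue evening→Huang, Wed morning→Johansson, Wed afternoon→Lindqvist, Wed evening→Greco, Thu morning→Greco, Thu afternoon→Rivera, Thu evening→Yilmaz, Fri morning→Lindqvist, Fri afternoon→Rivera, Fri evening→Yilmaz.
Total: 128 + 110 + 122 + 134 + 126 + 126 + 112 + 130 + 134 + 112 + 130 = €1364.

€1364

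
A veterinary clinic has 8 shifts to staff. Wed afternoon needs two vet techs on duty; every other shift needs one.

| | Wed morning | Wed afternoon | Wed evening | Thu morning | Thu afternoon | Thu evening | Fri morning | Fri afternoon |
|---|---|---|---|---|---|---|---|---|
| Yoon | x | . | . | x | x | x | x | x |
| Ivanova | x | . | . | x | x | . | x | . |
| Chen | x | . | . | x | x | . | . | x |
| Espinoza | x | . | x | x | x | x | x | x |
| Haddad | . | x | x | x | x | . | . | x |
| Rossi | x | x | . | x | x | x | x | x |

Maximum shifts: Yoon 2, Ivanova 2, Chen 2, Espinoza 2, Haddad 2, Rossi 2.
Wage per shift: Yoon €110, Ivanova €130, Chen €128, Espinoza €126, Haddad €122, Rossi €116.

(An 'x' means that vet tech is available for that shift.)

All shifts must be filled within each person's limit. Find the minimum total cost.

Wed afternoon can only be covered by Haddad and Rossi, so that assignment is forced.
Picking the cheapest available vet tech for each shift independently would cost €1020, but that ignores the shift limits.
An optimal schedule: Wed morning→Rossi, Wed afternoon→Rossi+Haddad, Wed evening→Haddad, Thu morning→Espinoza, Thu afternoon→Chen, Thu evening→Yoon, Fri morning→Yoon, Fri afternoon→Espinoza.
Total: 116 + 116 + 122 + 122 + 126 + 128 + 110 + 110 + 126 = €1076.

€1076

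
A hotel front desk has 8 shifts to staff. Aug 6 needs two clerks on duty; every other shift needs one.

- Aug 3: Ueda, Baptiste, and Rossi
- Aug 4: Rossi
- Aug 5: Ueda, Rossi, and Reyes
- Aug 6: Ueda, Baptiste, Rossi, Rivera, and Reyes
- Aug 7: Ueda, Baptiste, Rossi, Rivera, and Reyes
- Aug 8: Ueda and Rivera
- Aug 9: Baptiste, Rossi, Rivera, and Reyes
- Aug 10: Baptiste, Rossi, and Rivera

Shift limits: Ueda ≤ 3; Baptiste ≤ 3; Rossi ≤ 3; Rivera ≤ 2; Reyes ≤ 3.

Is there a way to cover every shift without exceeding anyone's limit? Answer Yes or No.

Aug 4 can only be covered by Rossi, so that assignment is forced.
One valid schedule: Aug 3→Ueda, Aug 4→Rossi, Aug 5→Ueda, Aug 6→Rossi+Rivera, Aug 7→Baptiste, Aug 8→Ueda, Aug 9→Baptiste, Aug 10→Baptiste.
Loads: Ueda 3/3, Baptiste 3/3, Rossi 2/3, Rivera 1/2, Reyes 0/3 — all within limits.

Yes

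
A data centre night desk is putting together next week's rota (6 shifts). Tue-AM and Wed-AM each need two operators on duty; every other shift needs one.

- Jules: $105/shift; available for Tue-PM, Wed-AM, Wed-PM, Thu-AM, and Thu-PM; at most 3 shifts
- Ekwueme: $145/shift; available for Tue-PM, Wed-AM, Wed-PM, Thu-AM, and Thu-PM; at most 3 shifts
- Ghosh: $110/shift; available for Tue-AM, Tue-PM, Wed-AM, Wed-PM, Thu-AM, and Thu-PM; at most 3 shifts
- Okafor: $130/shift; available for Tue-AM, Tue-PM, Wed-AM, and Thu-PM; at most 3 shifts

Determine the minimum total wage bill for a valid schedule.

Tue-AM can only be covered by Ghosh and Okafor, so that assignment is forced.
Picking the cheapest available operator for each shift independently would cost $875, but that ignores the shift limits.
An optimal schedule: Tue-AM→Ghosh+Okafor, Tue-PM→Jules, Wed-AM→Ghosh+Okafor, Wed-PM→Jules, Thu-AM→Jules, Thu-PM→Ghosh.
Total: 110 + 130 + 105 + 110 + 130 + 105 + 105 + 110 = $905.

$905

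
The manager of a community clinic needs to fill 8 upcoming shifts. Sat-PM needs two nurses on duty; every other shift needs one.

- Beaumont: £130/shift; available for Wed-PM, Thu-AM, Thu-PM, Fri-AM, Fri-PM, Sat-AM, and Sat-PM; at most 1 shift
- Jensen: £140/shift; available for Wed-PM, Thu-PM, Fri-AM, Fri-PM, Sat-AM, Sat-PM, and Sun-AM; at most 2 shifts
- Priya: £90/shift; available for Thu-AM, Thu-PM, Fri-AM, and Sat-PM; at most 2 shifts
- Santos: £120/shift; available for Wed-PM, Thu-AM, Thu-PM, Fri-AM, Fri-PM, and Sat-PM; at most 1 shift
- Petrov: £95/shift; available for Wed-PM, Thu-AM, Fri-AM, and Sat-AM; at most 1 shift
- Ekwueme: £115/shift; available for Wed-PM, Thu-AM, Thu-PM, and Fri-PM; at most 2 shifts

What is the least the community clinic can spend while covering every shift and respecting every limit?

£1035

Sun-AM can only be covered by Jensen, so that assignment is forced.
Picking the cheapest available nurse for each shift independently would cost £925, but that ignores the shift limits.
An optimal schedule: Wed-PM→Petrov, Thu-AM→Ekwueme, Thu-PM→Ekwueme, Fri-AM→Priya, Fri-PM→Jensen, Sat-AM→Beaumont, Sat-PM→Priya+Santos, Sun-AM→Jensen.
Total: 95 + 115 + 115 + 90 + 140 + 130 + 90 + 120 + 140 = £1035.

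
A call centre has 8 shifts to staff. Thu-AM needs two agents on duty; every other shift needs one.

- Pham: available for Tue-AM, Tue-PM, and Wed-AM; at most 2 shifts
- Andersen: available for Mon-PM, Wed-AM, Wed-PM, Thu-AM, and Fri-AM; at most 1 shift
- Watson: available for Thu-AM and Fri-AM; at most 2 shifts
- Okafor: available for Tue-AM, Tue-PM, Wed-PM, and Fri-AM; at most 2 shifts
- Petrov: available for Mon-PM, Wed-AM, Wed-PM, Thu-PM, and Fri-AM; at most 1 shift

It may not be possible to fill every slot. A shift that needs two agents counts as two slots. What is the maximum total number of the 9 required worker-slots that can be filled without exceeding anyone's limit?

8

Total capacity across all agents is 2+1+2+2+1 = 8, and 9 slots are needed, so at most 8 can be filled.
An assignment achieving 8: Mon-PM→Andersen, Tue-AM→Pham, Tue-PM→Okafor, Wed-AM→Pham, Wed-PM→Okafor, Thu-AM→Watson, Thu-PM→Petrov, Fri-AM→Watson.
Loads: Pham 2/2, Andersen 1/1, Watson 2/2, Okafor 2/2, Petrov 1/1.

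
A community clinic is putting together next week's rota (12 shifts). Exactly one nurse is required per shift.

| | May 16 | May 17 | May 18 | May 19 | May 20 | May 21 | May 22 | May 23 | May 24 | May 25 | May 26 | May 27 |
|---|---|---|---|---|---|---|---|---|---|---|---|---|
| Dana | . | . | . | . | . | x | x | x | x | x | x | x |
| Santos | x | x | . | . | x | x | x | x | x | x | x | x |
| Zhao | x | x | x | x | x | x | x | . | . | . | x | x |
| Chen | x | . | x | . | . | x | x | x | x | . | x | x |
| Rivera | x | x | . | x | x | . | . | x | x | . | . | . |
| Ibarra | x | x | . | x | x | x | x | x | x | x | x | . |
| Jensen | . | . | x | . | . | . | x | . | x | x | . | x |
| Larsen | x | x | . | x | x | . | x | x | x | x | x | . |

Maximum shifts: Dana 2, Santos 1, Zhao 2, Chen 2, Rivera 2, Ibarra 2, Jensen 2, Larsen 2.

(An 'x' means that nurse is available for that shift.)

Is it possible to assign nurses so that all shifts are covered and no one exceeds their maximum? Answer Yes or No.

One valid schedule: May 16→Chen, May 17→Santos, May 18→Zhao, May 19→Zhao, May 20→Rivera, May 21→Dana, May 22→Ibarra, May 23→Rivera, May 24→Jensen, May 25→Dana, May 26→Ibarra, May 27→Chen.
Loads: Dana 2/2, Santos 1/1, Zhao 2/2, Chen 2/2, Rivera 2/2, Ibarra 2/2, Jensen 1/2, Larsen 0/2 — all within limits.

Yes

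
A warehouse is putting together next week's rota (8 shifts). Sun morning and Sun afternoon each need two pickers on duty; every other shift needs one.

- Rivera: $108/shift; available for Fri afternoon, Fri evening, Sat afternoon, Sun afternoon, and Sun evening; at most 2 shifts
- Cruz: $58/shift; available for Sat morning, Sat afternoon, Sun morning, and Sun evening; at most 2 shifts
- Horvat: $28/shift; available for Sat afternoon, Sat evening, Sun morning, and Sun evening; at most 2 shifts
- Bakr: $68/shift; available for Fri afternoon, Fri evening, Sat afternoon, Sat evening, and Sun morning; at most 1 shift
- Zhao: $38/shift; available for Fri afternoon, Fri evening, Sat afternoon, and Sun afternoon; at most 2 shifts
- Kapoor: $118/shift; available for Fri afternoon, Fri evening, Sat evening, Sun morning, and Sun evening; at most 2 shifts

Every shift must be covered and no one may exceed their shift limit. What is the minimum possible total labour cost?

Sat morning can only be covered by Cruz, so that assignment is forced.
Sun afternoon can only be covered by Rivera and Zhao, so that assignment is forced.
Picking the cheapest available picker for each shift independently would cost $450, but that ignores the shift limits.
An optimal schedule: Fri afternoon→Rivera, Fri evening→Bakr, Sat morning→Cruz, Sat afternoon→Zhao, Sat evening→Horvat, Sun morning→Horvat+Kapoor, Sun afternoon→Rivera+Zhao, Sun evening→Cruz.
Total: 108 + 68 + 58 + 38 + 28 + 28 + 118 + 108 + 38 + 58 = $650.

$650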